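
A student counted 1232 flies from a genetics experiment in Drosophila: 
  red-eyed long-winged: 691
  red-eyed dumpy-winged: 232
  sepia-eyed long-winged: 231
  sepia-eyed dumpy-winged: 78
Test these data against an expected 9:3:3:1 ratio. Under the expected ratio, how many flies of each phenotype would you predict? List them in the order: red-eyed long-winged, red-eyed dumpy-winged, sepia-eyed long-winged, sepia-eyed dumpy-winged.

Expected counts for N = 1232 under a 9:3:3:1 ratio (total parts = 16):
  red-eyed long-winged: 1232 × 9/16 = 693
  red-eyed dumpy-winged: 1232 × 3/16 = 231
  sepia-eyed long-winged: 1232 × 3/16 = 231
  sepia-eyed dumpy-winged: 1232 × 1/16 = 77

693, 231, 231, 77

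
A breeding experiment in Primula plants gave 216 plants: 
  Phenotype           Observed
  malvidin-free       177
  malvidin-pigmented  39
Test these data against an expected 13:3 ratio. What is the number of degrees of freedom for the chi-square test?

1

A goodness-of-fit test with 2 phenotype classes has df = 2 − 1 = 1.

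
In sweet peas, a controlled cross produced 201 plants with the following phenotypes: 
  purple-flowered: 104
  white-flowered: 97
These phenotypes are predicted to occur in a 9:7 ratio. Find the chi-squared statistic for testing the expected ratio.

Expected counts for N = 201 under a 9:7 ratio (total parts = 16):
  purple-flowered: 201 × 9/16 = 113.0625
  white-flowered: 201 × 7/16 = 87.9375
χ² = Σ (O − E)² / E
  purple-flowered: (104 − 113.0625)² / 113.0625 = 0.7264
  white-flowered: (97 − 87.9375)² / 87.9375 = 0.9339
χ² = 0.7264 + 0.9339 = 1.6603 ≈ 1.660

1.660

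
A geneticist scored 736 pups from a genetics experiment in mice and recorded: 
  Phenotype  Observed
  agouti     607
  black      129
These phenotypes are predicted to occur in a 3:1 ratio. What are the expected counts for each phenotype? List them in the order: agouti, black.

552, 184

Total ratio parts = 4. Expected numbers out of 736:
  agouti: 736 × 3/4 = 552
  black: 736 × 1/4 = 184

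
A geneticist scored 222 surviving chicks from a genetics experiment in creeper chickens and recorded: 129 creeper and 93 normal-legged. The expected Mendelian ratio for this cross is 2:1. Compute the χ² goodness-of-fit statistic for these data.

Total ratio parts = 3. Expected numbers out of 222:
  creeper: 222 × 2/3 = 148
  normal-legged: 222 × 1/3 = 74
χ² = Σ (O − E)² / E
  creeper: (129 − 148)² / 148 = 2.4392
  normal-legged: (93 − 74)² / 74 = 4.8784
χ² = 2.4392 + 4.8784 = 7.3176 ≈ 7.318

7.318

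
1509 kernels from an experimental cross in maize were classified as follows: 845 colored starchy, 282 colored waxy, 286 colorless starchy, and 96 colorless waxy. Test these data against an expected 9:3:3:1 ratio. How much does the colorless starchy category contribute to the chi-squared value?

Expected counts for N = 1509 under a 9:3:3:1 ratio (total parts = 16):
  colored starchy: 1509 × 9/16 = 848.8125
  colored waxy: 1509 × 3/16 = 282.9375
  colorless starchy: 1509 × 3/16 = 282.9375
  colorless waxy: 1509 × 1/16 = 94.3125
Contribution of colorless starchy: (286 − 282.9375)² / 282.9375 = 0.0331

0.033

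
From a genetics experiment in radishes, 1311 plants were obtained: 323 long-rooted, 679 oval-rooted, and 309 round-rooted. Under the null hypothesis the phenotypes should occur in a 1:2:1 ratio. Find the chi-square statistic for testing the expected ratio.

Under the 1:2:1 hypothesis (Σ ratio = 4, N = 1311):
  long-rooted: 1311 × 1/4 = 327.75
  oval-rooted: 1311 × 2/4 = 655.5
  round-rooted: 1311 × 1/4 = 327.75
χ² = Σ (O − E)² / E
  long-rooted: (323 − 327.75)² / 327.75 = 0.0688
  oval-rooted: (679 − 655.5)² / 655.5 = 0.8425
  round-rooted: (309 − 327.75)² / 327.75 = 1.0727
χ² = 0.0688 + 0.8425 + 1.0727 = 1.984

1.984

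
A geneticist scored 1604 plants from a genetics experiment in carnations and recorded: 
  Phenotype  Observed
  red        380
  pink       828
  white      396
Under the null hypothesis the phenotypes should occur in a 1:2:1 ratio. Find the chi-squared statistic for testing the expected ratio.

Total ratio parts = 4. Expected numbers out of 1604:
  red: 1604 × 1/4 = 401
  pink: 1604 × 2/4 = 802
  white: 1604 × 1/4 = 401
χ² = Σ (O − E)² / E
  red: (380 − 401)² / 401 = 1.0998
  pink: (828 − 802)² / 802 = 0.8429
  white: (396 − 401)² / 401 = 0.0623
χ² = 1.0998 + 0.8429 + 0.0623 = 2.005

2.005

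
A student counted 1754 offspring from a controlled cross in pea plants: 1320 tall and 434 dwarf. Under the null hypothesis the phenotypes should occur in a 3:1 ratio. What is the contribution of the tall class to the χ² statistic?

Total ratio parts = 4. Expected numbers out of 1754:
  tall: 1754 × 3/4 = 1315.5
  dwarf: 1754 × 1/4 = 438.5
Contribution of tall: (1320 − 1315.5)² / 1315.5 = 0.0154

0.015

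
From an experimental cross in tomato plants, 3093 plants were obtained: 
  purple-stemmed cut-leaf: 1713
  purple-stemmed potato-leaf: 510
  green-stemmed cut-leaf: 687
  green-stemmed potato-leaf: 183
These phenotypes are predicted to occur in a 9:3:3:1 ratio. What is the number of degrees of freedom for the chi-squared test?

A goodness-of-fit test with 4 phenotype classes has df = 4 − 1 = 3.

3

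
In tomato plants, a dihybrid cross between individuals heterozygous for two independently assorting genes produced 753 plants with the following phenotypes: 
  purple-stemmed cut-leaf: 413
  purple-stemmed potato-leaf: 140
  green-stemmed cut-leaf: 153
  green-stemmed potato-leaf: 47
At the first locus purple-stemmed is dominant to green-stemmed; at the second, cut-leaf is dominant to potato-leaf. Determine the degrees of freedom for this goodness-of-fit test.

A dihybrid F₂ with independent assortment and complete dominance at both loci gives a 9:3:3:1 phenotypic ratio.
A goodness-of-fit test with 4 phenotype classes has df = 4 − 1 = 3.

3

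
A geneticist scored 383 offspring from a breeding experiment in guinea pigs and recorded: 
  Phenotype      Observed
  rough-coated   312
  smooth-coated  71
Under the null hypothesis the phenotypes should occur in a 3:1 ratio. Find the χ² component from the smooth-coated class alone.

Under the 3:1 hypothesis (Σ ratio = 4, N = 383):
  rough-coated: 383 × 3/4 = 287.25
  smooth-coated: 383 × 1/4 = 95.75
Contribution of smooth-coated: (71 − 95.75)² / 95.75 = 6.3975

6.398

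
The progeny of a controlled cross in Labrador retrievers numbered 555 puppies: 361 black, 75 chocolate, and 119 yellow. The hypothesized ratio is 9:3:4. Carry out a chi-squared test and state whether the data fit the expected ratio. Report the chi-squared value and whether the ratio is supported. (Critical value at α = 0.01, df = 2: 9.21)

18.560; not consistent

Expected counts for N = 555 under a 9:3:4 ratio (total parts = 16):
  black: 555 × 9/16 = 312.1875
  chocolate: 555 × 3/16 = 104.0625
  yellow: 555 × 4/16 = 138.75
χ² = Σ (O − E)² / E
  black: (361 − 312.1875)² / 312.1875 = 7.6321
  chocolate: (75 − 104.0625)² / 104.0625 = 8.1166
  yellow: (119 − 138.75)² / 138.75 = 2.8113
χ² = 7.6321 + 8.1166 + 2.8113 = 18.560
Degrees of freedom = 3 − 1 = 2; critical value at α = 0.01 is 9.21.
Since 18.560 > 9.21, we reject the null hypothesis — the data do not fit the 9:3:4 ratio.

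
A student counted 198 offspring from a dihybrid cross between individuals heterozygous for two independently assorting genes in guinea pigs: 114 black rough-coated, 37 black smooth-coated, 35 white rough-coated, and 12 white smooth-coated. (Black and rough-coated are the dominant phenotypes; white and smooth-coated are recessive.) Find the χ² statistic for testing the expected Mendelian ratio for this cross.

0.195

A dihybrid F₂ with independent assortment and complete dominance at both loci gives a 9:3:3:1 phenotypic ratio.
The 9:3:3:1 ratio has 16 parts, so with N = 198 the expected counts are:
  black rough-coated: 198 × 9/16 = 111.375
  black smooth-coated: 198 × 3/16 = 37.125
  white rough-coated: 198 × 3/16 = 37.125
  white smooth-coated: 198 × 1/16 = 12.375
χ² = Σ (O − E)² / E
  black rough-coated: (114 − 111.375)² / 111.375 = 0.0619
  black smooth-coated: (37 − 37.125)² / 37.125 = 0.0004
  white rough-coated: (35 − 37.125)² / 37.125 = 0.1216
  white smooth-coated: (12 − 12.375)² / 12.375 = 0.0114
χ² = 0.0619 + 0.0004 + 0.1216 + 0.0114 = 0.1953 ≈ 0.195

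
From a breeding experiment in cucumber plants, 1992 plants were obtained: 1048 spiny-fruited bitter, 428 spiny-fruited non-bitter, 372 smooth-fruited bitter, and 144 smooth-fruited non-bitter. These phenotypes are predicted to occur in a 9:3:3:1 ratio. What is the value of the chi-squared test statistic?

15.704

Under the 9:3:3:1 hypothesis (Σ ratio = 16, N = 1992):
  spiny-fruited bitter: 1992 × 9/16 = 1120.5
  spiny-fruited non-bitter: 1992 × 3/16 = 373.5
  smooth-fruited bitter: 1992 × 3/16 = 373.5
  smooth-fruited non-bitter: 1992 × 1/16 = 124.5
χ² = Σ (O − E)² / E
  spiny-fruited bitter: (1048 − 1120.5)² / 1120.5 = 4.6910
  spiny-fruited non-bitter: (428 − 373.5)² / 373.5 = 7.9525
  smooth-fruited bitter: (372 − 373.5)² / 373.5 = 0.0060
  smooth-fruited non-bitter: (144 − 124.5)² / 124.5 = 3.0542
χ² = 4.6910 + 7.9525 + 0.0060 + 3.0542 = 15.7037 ≈ 15.704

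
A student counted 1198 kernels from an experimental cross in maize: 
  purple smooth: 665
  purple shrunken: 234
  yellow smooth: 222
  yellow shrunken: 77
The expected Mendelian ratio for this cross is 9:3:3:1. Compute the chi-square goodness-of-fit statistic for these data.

0.599

Expected counts for N = 1198 under a 9:3:3:1 ratio (total parts = 16):
  purple smooth: 1198 × 9/16 = 673.875
  purple shrunken: 1198 × 3/16 = 224.625
  yellow smooth: 1198 × 3/16 = 224.625
  yellow shrunken: 1198 × 1/16 = 74.875
χ² = Σ (O − E)² / E
  purple smooth: (665 − 673.875)² / 673.875 = 0.1169
  purple shrunken: (234 − 224.625)² / 224.625 = 0.3913
  yellow smooth: (222 − 224.625)² / 224.625 = 0.0307
  yellow shrunken: (77 − 74.875)² / 74.875 = 0.0603
χ² = 0.1169 + 0.3913 + 0.0307 + 0.0603 = 0.5992 ≈ 0.599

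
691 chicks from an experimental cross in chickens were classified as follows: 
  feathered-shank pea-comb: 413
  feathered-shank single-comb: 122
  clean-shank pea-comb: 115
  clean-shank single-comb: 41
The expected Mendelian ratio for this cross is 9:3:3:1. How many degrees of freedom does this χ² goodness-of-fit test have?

3

A goodness-of-fit test with 4 phenotype classes has df = 4 − 1 = 3.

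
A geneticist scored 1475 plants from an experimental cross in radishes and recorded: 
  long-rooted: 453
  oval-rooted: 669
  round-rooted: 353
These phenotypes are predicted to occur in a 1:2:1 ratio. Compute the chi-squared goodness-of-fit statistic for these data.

Expected counts for N = 1475 under a 1:2:1 ratio (total parts = 4):
  long-rooted: 1475 × 1/4 = 368.75
  oval-rooted: 1475 × 2/4 = 737.5
  round-rooted: 1475 × 1/4 = 368.75
χ² = Σ (O − E)² / E
  long-rooted: (453 − 368.75)² / 368.75 = 19.2490
  oval-rooted: (669 − 737.5)² / 737.5 = 6.3624
  round-rooted: (353 − 368.75)² / 368.75 = 0.6727
χ² = 19.2490 + 6.3624 + 0.6727 = 26.2841 ≈ 26.284

26.284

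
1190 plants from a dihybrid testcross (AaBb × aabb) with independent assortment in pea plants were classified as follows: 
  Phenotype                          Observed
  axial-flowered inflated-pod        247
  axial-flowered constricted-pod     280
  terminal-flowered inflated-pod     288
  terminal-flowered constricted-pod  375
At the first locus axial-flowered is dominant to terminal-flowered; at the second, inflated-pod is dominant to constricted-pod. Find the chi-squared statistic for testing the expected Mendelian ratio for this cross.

30.094

A dihybrid testcross with independent assortment gives a 1:1:1:1 ratio.
Expected counts for N = 1190 under a 1:1:1:1 ratio (total parts = 4):
  axial-flowered inflated-pod: 1190 × 1/4 = 297.5
  axial-flowered constricted-pod: 1190 × 1/4 = 297.5
  terminal-flowered inflated-pod: 1190 × 1/4 = 297.5
  terminal-flowered constricted-pod: 1190 × 1/4 = 297.5
χ² = Σ (O − E)² / E
  axial-flowered inflated-pod: (247 − 297.5)² / 297.5 = 8.5723
  axial-flowered constricted-pod: (280 − 297.5)² / 297.5 = 1.0294
  terminal-flowered inflated-pod: (288 − 297.5)² / 297.5 = 0.3034
  terminal-flowered constricted-pod: (375 − 297.5)² / 297.5 = 20.1891
χ² = 8.5723 + 1.0294 + 0.3034 + 20.1891 = 30.0942 ≈ 30.094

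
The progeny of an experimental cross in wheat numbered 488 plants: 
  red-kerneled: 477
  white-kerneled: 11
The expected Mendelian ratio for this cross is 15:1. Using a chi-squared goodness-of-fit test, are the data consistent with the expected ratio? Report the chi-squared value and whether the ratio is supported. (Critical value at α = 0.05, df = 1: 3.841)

Expected counts for N = 488 under a 15:1 ratio (total parts = 16):
  red-kerneled: 488 × 15/16 = 457.5
  white-kerneled: 488 × 1/16 = 30.5
χ² = Σ (O − E)² / E
  red-kerneled: (477 − 457.5)² / 457.5 = 0.8311
  white-kerneled: (11 − 30.5)² / 30.5 = 12.4672
χ² = 0.8311 + 12.4672 = 13.2983 ≈ 13.298
Degrees of freedom = 2 − 1 = 1; critical value at α = 0.05 is 3.841.
Since 13.298 > 3.841, we reject the null hypothesis — the data do not fit the 15:1 ratio.

13.298; not consistent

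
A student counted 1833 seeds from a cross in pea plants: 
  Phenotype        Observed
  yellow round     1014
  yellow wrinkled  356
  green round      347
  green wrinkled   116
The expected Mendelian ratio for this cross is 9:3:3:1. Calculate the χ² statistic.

Expected counts for N = 1833 under a 9:3:3:1 ratio (total parts = 16):
  yellow round: 1833 × 9/16 = 1031.0625
  yellow wrinkled: 1833 × 3/16 = 343.6875
  green round: 1833 × 3/16 = 343.6875
  green wrinkled: 1833 × 1/16 = 114.5625
χ² = Σ (O − E)² / E
  yellow round: (1014 − 1031.0625)² / 1031.0625 = 0.2824
  yellow wrinkled: (356 − 343.6875)² / 343.6875 = 0.4411
  green round: (347 − 343.6875)² / 343.6875 = 0.0319
  green wrinkled: (116 − 114.5625)² / 114.5625 = 0.0180
χ² = 0.2824 + 0.4411 + 0.0319 + 0.0180 = 0.7734 ≈ 0.773

0.773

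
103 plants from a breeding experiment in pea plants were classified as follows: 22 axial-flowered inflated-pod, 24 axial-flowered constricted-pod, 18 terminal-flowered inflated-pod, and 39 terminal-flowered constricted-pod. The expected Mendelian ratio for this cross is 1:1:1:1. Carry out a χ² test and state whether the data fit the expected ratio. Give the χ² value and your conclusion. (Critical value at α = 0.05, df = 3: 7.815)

Expected counts for N = 103 under a 1:1:1:1 ratio (total parts = 4):
  axial-flowered inflated-pod: 103 × 1/4 = 25.75
  axial-flowered constricted-pod: 103 × 1/4 = 25.75
  terminal-flowered inflated-pod: 103 × 1/4 = 25.75
  terminal-flowered constricted-pod: 103 × 1/4 = 25.75
χ² = Σ (O − E)² / E
  axial-flowered inflated-pod: (22 − 25.75)² / 25.75 = 0.5461
  axial-flowered constricted-pod: (24 − 25.75)² / 25.75 = 0.1189
  terminal-flowered inflated-pod: (18 − 25.75)² / 25.75 = 2.3325
  terminal-flowered constricted-pod: (39 − 25.75)² / 25.75 = 6.8180
χ² = 0.5461 + 0.1189 + 2.3325 + 6.8180 = 9.8155 ≈ 9.816
Degrees of freedom = 4 − 1 = 3; critical value at α = 0.05 is 7.815.
Since 9.816 > 7.815, we reject the null hypothesis — the data do not fit the 1:1:1:1 ratio.

9.816; not consistent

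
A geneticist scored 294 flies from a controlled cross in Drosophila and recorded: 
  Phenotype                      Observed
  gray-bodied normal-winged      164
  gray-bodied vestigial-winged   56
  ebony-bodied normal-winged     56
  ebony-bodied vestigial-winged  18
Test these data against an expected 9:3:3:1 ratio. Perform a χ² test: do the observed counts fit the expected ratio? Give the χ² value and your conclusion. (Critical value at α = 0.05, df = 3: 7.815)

0.047; consistent

The 9:3:3:1 ratio has 16 parts, so with N = 294 the expected counts are:
  gray-bodied normal-winged: 294 × 9/16 = 165.375
  gray-bodied vestigial-winged: 294 × 3/16 = 55.125
  ebony-bodied normal-winged: 294 × 3/16 = 55.125
  ebony-bodied vestigial-winged: 294 × 1/16 = 18.375
χ² = Σ (O − E)² / E
  gray-bodied normal-winged: (164 − 165.375)² / 165.375 = 0.0114
  gray-bodied vestigial-winged: (56 − 55.125)² / 55.125 = 0.0139
  ebony-bodied normal-winged: (56 − 55.125)² / 55.125 = 0.0139
  ebony-bodied vestigial-winged: (18 − 18.375)² / 18.375 = 0.0077
χ² = 0.0114 + 0.0139 + 0.0139 + 0.0077 = 0.0469 ≈ 0.047
Degrees of freedom = 4 − 1 = 3; critical value at α = 0.05 is 7.815.
Since 0.047 < 7.815, we fail to reject the null hypothesis — the data are consistent with the 9:3:3:1 ratio.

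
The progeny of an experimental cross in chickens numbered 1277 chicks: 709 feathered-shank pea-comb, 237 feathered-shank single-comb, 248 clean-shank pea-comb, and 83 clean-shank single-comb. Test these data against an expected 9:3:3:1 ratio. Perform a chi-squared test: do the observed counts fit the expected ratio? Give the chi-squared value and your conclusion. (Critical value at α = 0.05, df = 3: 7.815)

Under the 9:3:3:1 hypothesis (Σ ratio = 16, N = 1277):
  feathered-shank pea-comb: 1277 × 9/16 = 718.3125
  feathered-shank single-comb: 1277 × 3/16 = 239.4375
  clean-shank pea-comb: 1277 × 3/16 = 239.4375
  clean-shank single-comb: 1277 × 1/16 = 79.8125
χ² = Σ (O − E)² / E
  feathered-shank pea-comb: (709 − 718.3125)² / 718.3125 = 0.1207
  feathered-shank single-comb: (237 − 239.4375)² / 239.4375 = 0.0248
  clean-shank pea-comb: (248 − 239.4375)² / 239.4375 = 0.3062
  clean-shank single-comb: (83 − 79.8125)² / 79.8125 = 0.1273
χ² = 0.1207 + 0.0248 + 0.3062 + 0.1273 = 0.579
Degrees of freedom = 4 − 1 = 3; critical value at α = 0.05 is 7.815.
Since 0.579 < 7.815, we fail to reject the null hypothesis — the data are consistent with the 9:3:3:1 ratio.

0.579; consistent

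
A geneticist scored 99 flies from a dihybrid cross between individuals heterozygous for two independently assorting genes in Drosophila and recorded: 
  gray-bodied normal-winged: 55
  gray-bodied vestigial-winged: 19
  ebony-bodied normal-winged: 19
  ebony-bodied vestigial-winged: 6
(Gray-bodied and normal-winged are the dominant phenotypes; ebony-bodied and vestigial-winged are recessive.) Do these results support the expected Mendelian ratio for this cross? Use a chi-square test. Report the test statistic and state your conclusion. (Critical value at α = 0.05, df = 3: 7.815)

0.035; consistent

A dihybrid F₂ with independent assortment and complete dominance at both loci gives a 9:3:3:1 phenotypic ratio.
Expected counts for N = 99 under a 9:3:3:1 ratio (total parts = 16):
  gray-bodied normal-winged: 99 × 9/16 = 55.6875
  gray-bodied vestigial-winged: 99 × 3/16 = 18.5625
  ebony-bodied normal-winged: 99 × 3/16 = 18.5625
  ebony-bodied vestigial-winged: 99 × 1/16 = 6.1875
χ² = Σ (O − E)² / E
  gray-bodied normal-winged: (55 − 55.6875)² / 55.6875 = 0.0085
  gray-bodied vestigial-winged: (19 − 18.5625)² / 18.5625 = 0.0103
  ebony-bodied normal-winged: (19 − 18.5625)² / 18.5625 = 0.0103
  ebony-bodied vestigial-winged: (6 − 6.1875)² / 6.1875 = 0.0057
χ² = 0.0085 + 0.0103 + 0.0103 + 0.0057 = 0.0348 ≈ 0.035
Degrees of freedom = 4 − 1 = 3; critical value at α = 0.05 is 7.815.
Since 0.035 < 7.815, we fail to reject the null hypothesis — the data are consistent with the 9:3:3:1 ratio.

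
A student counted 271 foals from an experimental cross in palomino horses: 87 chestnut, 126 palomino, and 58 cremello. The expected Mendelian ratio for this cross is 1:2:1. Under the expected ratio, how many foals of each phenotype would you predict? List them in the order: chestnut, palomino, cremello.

67.75, 135.5, 67.75

Expected counts for N = 271 under a 1:2:1 ratio (total parts = 4):
  chestnut: 271 × 1/4 = 67.75
  palomino: 271 × 2/4 = 135.5
  cremello: 271 × 1/4 = 67.75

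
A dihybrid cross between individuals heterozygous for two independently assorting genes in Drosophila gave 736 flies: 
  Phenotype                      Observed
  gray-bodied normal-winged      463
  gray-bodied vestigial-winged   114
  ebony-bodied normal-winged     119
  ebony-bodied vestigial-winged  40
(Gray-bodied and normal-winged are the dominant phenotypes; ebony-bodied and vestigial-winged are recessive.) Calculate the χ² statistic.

13.372

A dihybrid F₂ with independent assortment and complete dominance at both loci gives a 9:3:3:1 phenotypic ratio.
The 9:3:3:1 ratio has 16 parts, so with N = 736 the expected counts are:
  gray-bodied normal-winged: 736 × 9/16 = 414
  gray-bodied vestigial-winged: 736 × 3/16 = 138
  ebony-bodied normal-winged: 736 × 3/16 = 138
  ebony-bodied vestigial-winged: 736 × 1/16 = 46
χ² = Σ (O − E)² / E
  gray-bodied normal-winged: (463 − 414)² / 414 = 5.7995
  gray-bodied vestigial-winged: (114 − 138)² / 138 = 4.1739
  ebony-bodied normal-winged: (119 − 138)² / 138 = 2.6159
  ebony-bodied vestigial-winged: (40 − 46)² / 46 = 0.7826
χ² = 5.7995 + 4.1739 + 2.6159 + 0.7826 = 13.3719 ≈ 13.372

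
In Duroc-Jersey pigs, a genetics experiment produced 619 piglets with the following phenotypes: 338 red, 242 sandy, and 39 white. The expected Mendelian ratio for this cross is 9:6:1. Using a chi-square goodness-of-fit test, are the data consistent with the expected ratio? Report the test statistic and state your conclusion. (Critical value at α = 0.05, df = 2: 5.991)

0.721; consistent

Expected counts for N = 619 under a 9:6:1 ratio (total parts = 16):
  red: 619 × 9/16 = 348.1875
  sandy: 619 × 6/16 = 232.125
  white: 619 × 1/16 = 38.6875
χ² = Σ (O − E)² / E
  red: (338 − 348.1875)² / 348.1875 = 0.2981
  sandy: (242 − 232.125)² / 232.125 = 0.4201
  white: (39 − 38.6875)² / 38.6875 = 0.0025
χ² = 0.2981 + 0.4201 + 0.0025 = 0.7207 ≈ 0.721
Degrees of freedom = 3 − 1 = 2; critical value at α = 0.05 is 5.991.
Since 0.721 < 5.991, we fail to reject the null hypothesis — the data are consistent with the 9:6:1 ratio.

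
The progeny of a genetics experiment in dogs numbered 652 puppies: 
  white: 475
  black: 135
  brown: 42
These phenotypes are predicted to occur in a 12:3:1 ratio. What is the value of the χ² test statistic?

Under the 12:3:1 hypothesis (Σ ratio = 16, N = 652):
  white: 652 × 12/16 = 489
  black: 652 × 3/16 = 122.25
  brown: 652 × 1/16 = 40.75
χ² = Σ (O − E)² / E
  white: (475 − 489)² / 489 = 0.4008
  black: (135 − 122.25)² / 122.25 = 1.3298
  brown: (42 − 40.75)² / 40.75 = 0.0383
χ² = 0.4008 + 1.3298 + 0.0383 = 1.7689 ≈ 1.769

1.769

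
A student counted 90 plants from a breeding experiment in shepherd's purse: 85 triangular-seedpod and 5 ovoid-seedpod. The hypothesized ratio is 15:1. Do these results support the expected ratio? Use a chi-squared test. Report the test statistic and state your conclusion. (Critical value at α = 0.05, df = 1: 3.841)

Total ratio parts = 16. Expected numbers out of 90:
  triangular-seedpod: 90 × 15/16 = 84.375
  ovoid-seedpod: 90 × 1/16 = 5.625
χ² = Σ (O − E)² / E
  triangular-seedpod: (85 − 84.375)² / 84.375 = 0.0046
  ovoid-seedpod: (5 − 5.625)² / 5.625 = 0.0694
χ² = 0.0046 + 0.0694 = 0.074
Degrees of freedom = 2 − 1 = 1; critical value at α = 0.05 is 3.841.
Since 0.074 < 3.841, we fail to reject the null hypothesis — the data are consistent with the 15:1 ratio.

0.074; consistent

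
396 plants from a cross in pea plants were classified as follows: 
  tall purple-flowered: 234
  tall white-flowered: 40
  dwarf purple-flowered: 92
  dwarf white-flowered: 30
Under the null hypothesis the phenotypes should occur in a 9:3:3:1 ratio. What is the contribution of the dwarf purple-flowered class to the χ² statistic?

Expected counts for N = 396 under a 9:3:3:1 ratio (total parts = 16):
  tall purple-flowered: 396 × 9/16 = 222.75
  tall white-flowered: 396 × 3/16 = 74.25
  dwarf purple-flowered: 396 × 3/16 = 74.25
  dwarf white-flowered: 396 × 1/16 = 24.75
Contribution of dwarf purple-flowered: (92 − 74.25)² / 74.25 = 4.2433

4.243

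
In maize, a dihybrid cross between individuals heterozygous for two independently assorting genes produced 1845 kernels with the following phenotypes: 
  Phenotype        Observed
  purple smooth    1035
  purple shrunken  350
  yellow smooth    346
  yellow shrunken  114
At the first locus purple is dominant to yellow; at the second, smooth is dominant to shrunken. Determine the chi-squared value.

0.070

A dihybrid F₂ with independent assortment and complete dominance at both loci gives a 9:3:3:1 phenotypic ratio.
Expected counts for N = 1845 under a 9:3:3:1 ratio (total parts = 16):
  purple smooth: 1845 × 9/16 = 1037.8125
  purple shrunken: 1845 × 3/16 = 345.9375
  yellow smooth: 1845 × 3/16 = 345.9375
  yellow shrunken: 1845 × 1/16 = 115.3125
χ² = Σ (O − E)² / E
  purple smooth: (1035 − 1037.8125)² / 1037.8125 = 0.0076
  purple shrunken: (350 − 345.9375)² / 345.9375 = 0.0477
  yellow smooth: (346 − 345.9375)² / 345.9375 = 0.0000
  yellow shrunken: (114 − 115.3125)² / 115.3125 = 0.0149
χ² = 0.0076 + 0.0477 + 0.0000 + 0.0149 = 0.0702 ≈ 0.070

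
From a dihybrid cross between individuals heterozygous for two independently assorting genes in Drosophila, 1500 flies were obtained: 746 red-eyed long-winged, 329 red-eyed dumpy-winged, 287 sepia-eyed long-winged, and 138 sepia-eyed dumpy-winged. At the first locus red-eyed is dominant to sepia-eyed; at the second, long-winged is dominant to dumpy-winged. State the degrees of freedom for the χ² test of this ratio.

A dihybrid F₂ with independent assortment and complete dominance at both loci gives a 9:3:3:1 phenotypic ratio.
A goodness-of-fit test with 4 phenotype classes has df = 4 − 1 = 3.

3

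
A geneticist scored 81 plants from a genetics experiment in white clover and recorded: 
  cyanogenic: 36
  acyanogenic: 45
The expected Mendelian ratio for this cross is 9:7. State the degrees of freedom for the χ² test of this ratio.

1

A goodness-of-fit test with 2 phenotype classes has df = 2 − 1 = 1.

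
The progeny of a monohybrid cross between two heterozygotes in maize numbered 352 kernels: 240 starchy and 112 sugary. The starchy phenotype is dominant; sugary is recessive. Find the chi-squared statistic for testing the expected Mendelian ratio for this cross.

For a monohybrid cross between heterozygotes with complete dominance, the expected phenotypic ratio is 3:1.
The 3:1 ratio has 4 parts, so with N = 352 the expected counts are:
  starchy: 352 × 3/4 = 264
  sugary: 352 × 1/4 = 88
χ² = Σ (O − E)² / E
  starchy: (240 − 264)² / 264 = 2.1818
  sugary: (112 − 88)² / 88 = 6.5455
χ² = 2.1818 + 6.5455 = 8.7273 ≈ 8.727

8.727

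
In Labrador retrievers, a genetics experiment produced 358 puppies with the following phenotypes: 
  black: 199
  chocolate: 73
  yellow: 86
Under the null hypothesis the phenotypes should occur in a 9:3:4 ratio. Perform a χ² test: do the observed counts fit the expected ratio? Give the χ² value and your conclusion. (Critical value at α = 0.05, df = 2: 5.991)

Total ratio parts = 16. Expected numbers out of 358:
  black: 358 × 9/16 = 201.375
  chocolate: 358 × 3/16 = 67.125
  yellow: 358 × 4/16 = 89.5
χ² = Σ (O − E)² / E
  black: (199 − 201.375)² / 201.375 = 0.0280
  chocolate: (73 − 67.125)² / 67.125 = 0.5142
  yellow: (86 − 89.5)² / 89.5 = 0.1369
χ² = 0.0280 + 0.5142 + 0.1369 = 0.6791 ≈ 0.679
Degrees of freedom = 3 − 1 = 2; critical value at α = 0.05 is 5.991.
Since 0.679 < 5.991, we fail to reject the null hypothesis — the data are consistent with the 9:3:4 ratio.

0.679; consistent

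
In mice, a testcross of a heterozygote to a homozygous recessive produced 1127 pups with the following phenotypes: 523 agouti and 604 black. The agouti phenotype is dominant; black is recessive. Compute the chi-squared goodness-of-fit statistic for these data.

A testcross of a heterozygote (Aa × aa) gives a 1:1 phenotypic ratio.
Expected counts for N = 1127 under a 1:1 ratio (total parts = 2):
  agouti: 1127 × 1/2 = 563.5
  black: 1127 × 1/2 = 563.5
χ² = Σ (O − E)² / E
  agouti: (523 − 563.5)² / 563.5 = 2.9108
  black: (604 − 563.5)² / 563.5 = 2.9108
χ² = 2.9108 + 2.9108 = 5.8216 ≈ 5.822

5.822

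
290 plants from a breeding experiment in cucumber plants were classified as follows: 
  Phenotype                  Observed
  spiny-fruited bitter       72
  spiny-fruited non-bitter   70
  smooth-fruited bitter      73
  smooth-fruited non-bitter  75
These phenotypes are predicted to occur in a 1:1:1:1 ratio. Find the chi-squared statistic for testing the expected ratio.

Under the 1:1:1:1 hypothesis (Σ ratio = 4, N = 290):
  spiny-fruited bitter: 290 × 1/4 = 72.5
  spiny-fruited non-bitter: 290 × 1/4 = 72.5
  smooth-fruited bitter: 290 × 1/4 = 72.5
  smooth-fruited non-bitter: 290 × 1/4 = 72.5
χ² = Σ (O − E)² / E
  spiny-fruited bitter: (72 − 72.5)² / 72.5 = 0.0034
  spiny-fruited non-bitter: (70 − 72.5)² / 72.5 = 0.0862
  smooth-fruited bitter: (73 − 72.5)² / 72.5 = 0.0034
  smooth-fruited non-bitter: (75 − 72.5)² / 72.5 = 0.0862
χ² = 0.0034 + 0.0862 + 0.0034 + 0.0862 = 0.1792 ≈ 0.179

0.179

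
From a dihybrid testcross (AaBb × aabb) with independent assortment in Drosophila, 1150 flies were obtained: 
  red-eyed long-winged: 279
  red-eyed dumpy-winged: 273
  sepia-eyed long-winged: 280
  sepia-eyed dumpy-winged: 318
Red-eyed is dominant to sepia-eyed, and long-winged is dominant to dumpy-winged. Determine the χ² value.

4.414

A dihybrid testcross with independent assortment gives a 1:1:1:1 ratio.
Total ratio parts = 4. Expected numbers out of 1150:
  red-eyed long-winged: 1150 × 1/4 = 287.5
  red-eyed dumpy-winged: 1150 × 1/4 = 287.5
  sepia-eyed long-winged: 1150 × 1/4 = 287.5
  sepia-eyed dumpy-winged: 1150 × 1/4 = 287.5
χ² = Σ (O − E)² / E
  red-eyed long-winged: (279 − 287.5)² / 287.5 = 0.2513
  red-eyed dumpy-winged: (273 − 287.5)² / 287.5 = 0.7313
  sepia-eyed long-winged: (280 − 287.5)² / 287.5 = 0.1957
  sepia-eyed dumpy-winged: (318 − 287.5)² / 287.5 = 3.2357
χ² = 0.2513 + 0.7313 + 0.1957 + 3.2357 = 4.414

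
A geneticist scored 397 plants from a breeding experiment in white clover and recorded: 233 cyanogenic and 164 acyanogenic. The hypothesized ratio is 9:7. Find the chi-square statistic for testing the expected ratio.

Expected counts for N = 397 under a 9:7 ratio (total parts = 16):
  cyanogenic: 397 × 9/16 = 223.3125
  acyanogenic: 397 × 7/16 = 173.6875
χ² = Σ (O − E)² / E
  cyanogenic: (233 − 223.3125)² / 223.3125 = 0.4203
  acyanogenic: (164 − 173.6875)² / 173.6875 = 0.5403
χ² = 0.4203 + 0.5403 = 0.9606 ≈ 0.961

0.961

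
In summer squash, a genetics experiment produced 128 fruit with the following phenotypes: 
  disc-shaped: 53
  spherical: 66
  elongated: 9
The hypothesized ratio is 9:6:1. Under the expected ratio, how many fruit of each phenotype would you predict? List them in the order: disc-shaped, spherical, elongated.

72, 48, 8

Total ratio parts = 16. Expected numbers out of 128:
  disc-shaped: 128 × 9/16 = 72
  spherical: 128 × 6/16 = 48
  elongated: 128 × 1/16 = 8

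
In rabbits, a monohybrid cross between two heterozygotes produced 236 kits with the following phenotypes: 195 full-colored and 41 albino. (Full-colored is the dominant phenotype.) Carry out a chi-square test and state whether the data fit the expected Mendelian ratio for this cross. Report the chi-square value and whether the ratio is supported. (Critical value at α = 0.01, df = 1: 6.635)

For a monohybrid cross between heterozygotes with complete dominance, the expected phenotypic ratio is 3:1.
Total ratio parts = 4. Expected numbers out of 236:
  full-colored: 236 × 3/4 = 177
  albino: 236 × 1/4 = 59
χ² = Σ (O − E)² / E
  full-colored: (195 − 177)² / 177 = 1.8305
  albino: (41 − 59)² / 59 = 5.4915
χ² = 1.8305 + 5.4915 = 7.322
Degrees of freedom = 2 − 1 = 1; critical value at α = 0.01 is 6.635.
Since 7.322 > 6.635, we reject the null hypothesis — the data do not fit the 3:1 ratio.

7.322; not consistent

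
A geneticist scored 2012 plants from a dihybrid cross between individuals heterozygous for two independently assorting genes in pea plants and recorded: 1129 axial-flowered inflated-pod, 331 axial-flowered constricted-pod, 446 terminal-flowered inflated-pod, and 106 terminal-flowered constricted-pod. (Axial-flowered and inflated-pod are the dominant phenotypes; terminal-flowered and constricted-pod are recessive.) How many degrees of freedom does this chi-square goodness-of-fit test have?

3

A dihybrid F₂ with independent assortment and complete dominance at both loci gives a 9:3:3:1 phenotypic ratio.
A goodness-of-fit test with 4 phenotype classes has df = 4 − 1 = 3.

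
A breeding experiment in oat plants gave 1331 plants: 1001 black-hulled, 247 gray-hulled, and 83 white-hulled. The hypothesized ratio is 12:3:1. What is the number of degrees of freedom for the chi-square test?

A goodness-of-fit test with 3 phenotype classes has df = 3 − 1 = 2.

2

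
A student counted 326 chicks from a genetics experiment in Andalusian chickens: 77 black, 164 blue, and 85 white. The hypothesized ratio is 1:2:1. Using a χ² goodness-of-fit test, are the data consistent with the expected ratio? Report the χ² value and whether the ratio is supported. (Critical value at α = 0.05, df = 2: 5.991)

0.405; consistent

Under the 1:2:1 hypothesis (Σ ratio = 4, N = 326):
  black: 326 × 1/4 = 81.5
  blue: 326 × 2/4 = 163
  white: 326 × 1/4 = 81.5
χ² = Σ (O − E)² / E
  black: (77 − 81.5)² / 81.5 = 0.2485
  blue: (164 − 163)² / 163 = 0.0061
  white: (85 − 81.5)² / 81.5 = 0.1503
χ² = 0.2485 + 0.0061 + 0.1503 = 0.4049 ≈ 0.405
Degrees of freedom = 3 − 1 = 2; critical value at α = 0.05 is 5.991.
Since 0.405 < 5.991, we fail to reject the null hypothesis — the data are consistent with the 1:2:1 ratio.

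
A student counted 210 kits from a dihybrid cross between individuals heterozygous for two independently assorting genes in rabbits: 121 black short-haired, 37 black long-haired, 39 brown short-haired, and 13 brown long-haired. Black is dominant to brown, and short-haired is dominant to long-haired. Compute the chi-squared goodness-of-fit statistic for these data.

0.218

A dihybrid F₂ with independent assortment and complete dominance at both loci gives a 9:3:3:1 phenotypic ratio.
Total ratio parts = 16. Expected numbers out of 210:
  black short-haired: 210 × 9/16 = 118.125
  black long-haired: 210 × 3/16 = 39.375
  brown short-haired: 210 × 3/16 = 39.375
  brown long-haired: 210 × 1/16 = 13.125
χ² = Σ (O − E)² / E
  black short-haired: (121 − 118.125)² / 118.125 = 0.0700
  black long-haired: (37 − 39.375)² / 39.375 = 0.1433
  brown short-haired: (39 − 39.375)² / 39.375 = 0.0036
  brown long-haired: (13 − 13.125)² / 13.125 = 0.0012
χ² = 0.0700 + 0.1433 + 0.0036 + 0.0012 = 0.2181 ≈ 0.218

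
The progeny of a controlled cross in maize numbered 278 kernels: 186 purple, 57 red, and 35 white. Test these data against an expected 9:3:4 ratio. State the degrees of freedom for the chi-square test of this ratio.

2

A goodness-of-fit test with 3 phenotype classes has df = 3 − 1 = 2.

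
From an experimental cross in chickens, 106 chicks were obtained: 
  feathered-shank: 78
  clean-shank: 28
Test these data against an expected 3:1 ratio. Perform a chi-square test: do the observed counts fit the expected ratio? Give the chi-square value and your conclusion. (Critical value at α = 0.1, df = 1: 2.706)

Total ratio parts = 4. Expected numbers out of 106:
  feathered-shank: 106 × 3/4 = 79.5
  clean-shank: 106 × 1/4 = 26.5
χ² = Σ (O − E)² / E
  feathered-shank: (78 − 79.5)² / 79.5 = 0.0283
  clean-shank: (28 − 26.5)² / 26.5 = 0.0849
χ² = 0.0283 + 0.0849 = 0.1132 ≈ 0.113
Degrees of freedom = 2 − 1 = 1; critical value at α = 0.1 is 2.706.
Since 0.113 < 2.706, we fail to reject the null hypothesis — the data are consistent with the 3:1 ratio.

0.113; consistent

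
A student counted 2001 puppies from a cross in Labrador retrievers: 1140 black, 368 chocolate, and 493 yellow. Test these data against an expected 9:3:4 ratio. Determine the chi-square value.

Under the 9:3:4 hypothesis (Σ ratio = 16, N = 2001):
  black: 2001 × 9/16 = 1125.5625
  chocolate: 2001 × 3/16 = 375.1875
  yellow: 2001 × 4/16 = 500.25
χ² = Σ (O − E)² / E
  black: (1140 − 1125.5625)² / 1125.5625 = 0.1852
  chocolate: (368 − 375.1875)² / 375.1875 = 0.1377
  yellow: (493 − 500.25)² / 500.25 = 0.1051
χ² = 0.1852 + 0.1377 + 0.1051 = 0.428

0.428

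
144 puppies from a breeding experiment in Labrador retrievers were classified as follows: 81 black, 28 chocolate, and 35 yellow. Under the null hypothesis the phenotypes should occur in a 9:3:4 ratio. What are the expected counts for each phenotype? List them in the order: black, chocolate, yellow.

81, 27, 36

Under the 9:3:4 hypothesis (Σ ratio = 16, N = 144):
  black: 144 × 9/16 = 81
  chocolate: 144 × 3/16 = 27
  yellow: 144 × 4/16 = 36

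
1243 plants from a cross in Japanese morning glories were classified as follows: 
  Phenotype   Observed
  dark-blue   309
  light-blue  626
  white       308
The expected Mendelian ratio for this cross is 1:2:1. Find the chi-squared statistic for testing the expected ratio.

Under the 1:2:1 hypothesis (Σ ratio = 4, N = 1243):
  dark-blue: 1243 × 1/4 = 310.75
  light-blue: 1243 × 2/4 = 621.5
  white: 1243 × 1/4 = 310.75
χ² = Σ (O − E)² / E
  dark-blue: (309 − 310.75)² / 310.75 = 0.0099
  light-blue: (626 − 621.5)² / 621.5 = 0.0326
  white: (308 − 310.75)² / 310.75 = 0.0243
χ² = 0.0099 + 0.0326 + 0.0243 = 0.0668 ≈ 0.067

0.067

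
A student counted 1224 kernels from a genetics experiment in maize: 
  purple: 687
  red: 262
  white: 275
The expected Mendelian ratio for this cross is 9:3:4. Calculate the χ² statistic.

7.746

Expected counts for N = 1224 under a 9:3:4 ratio (total parts = 16):
  purple: 1224 × 9/16 = 688.5
  red: 1224 × 3/16 = 229.5
  white: 1224 × 4/16 = 306
χ² = Σ (O − E)² / E
  purple: (687 − 688.5)² / 688.5 = 0.0033
  red: (262 − 229.5)² / 229.5 = 4.6024
  white: (275 − 306)² / 306 = 3.1405
χ² = 0.0033 + 4.6024 + 3.1405 = 7.7462 ≈ 7.746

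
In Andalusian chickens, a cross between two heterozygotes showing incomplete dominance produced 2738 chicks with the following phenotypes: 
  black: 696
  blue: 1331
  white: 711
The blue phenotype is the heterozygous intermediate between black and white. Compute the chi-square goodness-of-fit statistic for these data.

2.274

With incomplete dominance, a heterozygote × heterozygote cross gives a 1:2:1 phenotypic ratio.
Total ratio parts = 4. Expected numbers out of 2738:
  black: 2738 × 1/4 = 684.5
  blue: 2738 × 2/4 = 1369
  white: 2738 × 1/4 = 684.5
χ² = Σ (O − E)² / E
  black: (696 − 684.5)² / 684.5 = 0.1932
  blue: (1331 − 1369)² / 1369 = 1.0548
  white: (711 − 684.5)² / 684.5 = 1.0259
χ² = 0.1932 + 1.0548 + 1.0259 = 2.2739 ≈ 2.274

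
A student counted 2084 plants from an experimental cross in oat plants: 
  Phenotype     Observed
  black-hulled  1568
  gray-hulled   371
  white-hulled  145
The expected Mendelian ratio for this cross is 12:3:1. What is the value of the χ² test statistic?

The 12:3:1 ratio has 16 parts, so with N = 2084 the expected counts are:
  black-hulled: 2084 × 12/16 = 1563
  gray-hulled: 2084 × 3/16 = 390.75
  white-hulled: 2084 × 1/16 = 130.25
χ² = Σ (O − E)² / E
  black-hulled: (1568 − 1563)² / 1563 = 0.0160
  gray-hulled: (371 − 390.75)² / 390.75 = 0.9982
  white-hulled: (145 − 130.25)² / 130.25 = 1.6703
χ² = 0.0160 + 0.9982 + 1.6703 = 2.6845 ≈ 2.685

2.685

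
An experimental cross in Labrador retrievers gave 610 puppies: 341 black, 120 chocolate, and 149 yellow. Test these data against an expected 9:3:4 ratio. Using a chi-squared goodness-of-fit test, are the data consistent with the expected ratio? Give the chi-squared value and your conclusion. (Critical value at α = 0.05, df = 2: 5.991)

Total ratio parts = 16. Expected numbers out of 610:
  black: 610 × 9/16 = 343.125
  chocolate: 610 × 3/16 = 114.375
  yellow: 610 × 4/16 = 152.5
χ² = Σ (O − E)² / E
  black: (341 − 343.125)² / 343.125 = 0.0132
  chocolate: (120 − 114.375)² / 114.375 = 0.2766
  yellow: (149 − 152.5)² / 152.5 = 0.0803
χ² = 0.0132 + 0.2766 + 0.0803 = 0.3701 ≈ 0.370
Degrees of freedom = 3 − 1 = 2; critical value at α = 0.05 is 5.991.
Since 0.370 < 5.991, we fail to reject the null hypothesis — the data are consistent with the 9:3:4 ratio.

0.370; consistent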